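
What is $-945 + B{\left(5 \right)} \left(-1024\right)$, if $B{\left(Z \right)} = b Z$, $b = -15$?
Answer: $75855$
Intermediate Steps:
$B{\left(Z \right)} = - 15 Z$
$-945 + B{\left(5 \right)} \left(-1024\right) = -945 + \left(-15\right) 5 \left(-1024\right) = -945 - -76800 = -945 + 76800 = 75855$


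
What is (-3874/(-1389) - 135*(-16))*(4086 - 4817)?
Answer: -2196007334/1389 ≈ -1.5810e+6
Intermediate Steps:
(-3874/(-1389) - 135*(-16))*(4086 - 4817) = (-3874*(-1/1389) + 2160)*(-731) = (3874/1389 + 2160)*(-731) = (3004114/1389)*(-731) = -2196007334/1389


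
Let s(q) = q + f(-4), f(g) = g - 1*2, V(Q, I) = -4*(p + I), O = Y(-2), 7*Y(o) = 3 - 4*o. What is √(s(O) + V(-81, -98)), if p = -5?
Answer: 3*√2219/7 ≈ 20.188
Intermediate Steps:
Y(o) = 3/7 - 4*o/7 (Y(o) = (3 - 4*o)/7 = 3/7 - 4*o/7)
O = 11/7 (O = 3/7 - 4/7*(-2) = 3/7 + 8/7 = 11/7 ≈ 1.5714)
V(Q, I) = 20 - 4*I (V(Q, I) = -4*(-5 + I) = 20 - 4*I)
f(g) = -2 + g (f(g) = g - 2 = -2 + g)
s(q) = -6 + q (s(q) = q + (-2 - 4) = q - 6 = -6 + q)
√(s(O) + V(-81, -98)) = √((-6 + 11/7) + (20 - 4*(-98))) = √(-31/7 + (20 + 392)) = √(-31/7 + 412) = √(2853/7) = 3*√2219/7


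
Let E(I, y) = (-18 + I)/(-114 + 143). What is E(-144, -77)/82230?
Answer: -27/397445 ≈ -6.7934e-5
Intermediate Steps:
E(I, y) = -18/29 + I/29 (E(I, y) = (-18 + I)/29 = (-18 + I)*(1/29) = -18/29 + I/29)
E(-144, -77)/82230 = (-18/29 + (1/29)*(-144))/82230 = (-18/29 - 144/29)*(1/82230) = -162/29*1/82230 = -27/397445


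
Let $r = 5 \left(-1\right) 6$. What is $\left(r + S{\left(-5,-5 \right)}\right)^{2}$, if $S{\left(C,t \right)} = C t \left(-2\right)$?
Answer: $6400$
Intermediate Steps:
$S{\left(C,t \right)} = - 2 C t$
$r = -30$ ($r = \left(-5\right) 6 = -30$)
$\left(r + S{\left(-5,-5 \right)}\right)^{2} = \left(-30 - \left(-10\right) \left(-5\right)\right)^{2} = \left(-30 - 50\right)^{2} = \left(-80\right)^{2} = 6400$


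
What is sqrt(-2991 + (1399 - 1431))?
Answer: I*sqrt(3023) ≈ 54.982*I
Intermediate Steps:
sqrt(-2991 + (1399 - 1431)) = sqrt(-2991 - 32) = sqrt(-3023) = I*sqrt(3023)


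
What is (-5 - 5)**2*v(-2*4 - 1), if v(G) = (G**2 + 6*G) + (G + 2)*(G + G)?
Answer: 15300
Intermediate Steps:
v(G) = G**2 + 6*G + 2*G*(2 + G) (v(G) = (G**2 + 6*G) + (2 + G)*(2*G) = (G**2 + 6*G) + 2*G*(2 + G) = G**2 + 6*G + 2*G*(2 + G))
(-5 - 5)**2*v(-2*4 - 1) = (-5 - 5)**2*((-2*4 - 1)*(10 + 3*(-2*4 - 1))) = (-10)**2*((-8 - 1)*(10 + 3*(-8 - 1))) = 100*(-9*(10 + 3*(-9))) = 100*(-9*(10 - 27)) = 100*(-9*(-17)) = 100*153 = 15300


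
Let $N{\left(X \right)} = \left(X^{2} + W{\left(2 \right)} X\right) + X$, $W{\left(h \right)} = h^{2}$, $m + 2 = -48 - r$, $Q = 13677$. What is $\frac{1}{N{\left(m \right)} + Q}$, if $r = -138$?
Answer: $\frac{1}{21861} \approx 4.5744 \cdot 10^{-5}$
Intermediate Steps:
$m = 88$ ($m = -2 - -90 = -2 + \left(-48 + 138\right) = -2 + 90 = 88$)
$N{\left(X \right)} = X^{2} + 5 X$ ($N{\left(X \right)} = \left(X^{2} + 2^{2} X\right) + X = \left(X^{2} + 4 X\right) + X = X^{2} + 5 X$)
$\frac{1}{N{\left(m \right)} + Q} = \frac{1}{88 \left(5 + 88\right) + 13677} = \frac{1}{88 \cdot 93 + 13677} = \frac{1}{8184 + 13677} = \frac{1}{21861}$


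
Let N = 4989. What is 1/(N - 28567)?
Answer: -1/23578 ≈ -4.2412e-5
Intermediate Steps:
1/(N - 28567) = 1/(4989 - 28567) = 1/(-23578) = -1/23578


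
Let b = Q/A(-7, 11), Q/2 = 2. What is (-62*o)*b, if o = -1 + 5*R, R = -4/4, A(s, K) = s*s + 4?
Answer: 1488/53 ≈ 28.075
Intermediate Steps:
Q = 4 (Q = 2*2 = 4)
A(s, K) = 4 + s² (A(s, K) = s² + 4 = 4 + s²)
b = 4/53 (b = 4/(4 + (-7)²) = 4/(4 + 49) = 4/53 ≈ 0.075472)
R = -1 (R = -4*¼ = -1)
o = -6 (o = -1 + 5*(-1) = -1 - 5 = -6)
(-62*o)*b = -62*(-6)*(4/53) = 372*(4/53) = 1488/53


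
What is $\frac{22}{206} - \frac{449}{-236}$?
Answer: $\frac{48843}{24308} \approx 2.0093$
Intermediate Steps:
$\frac{22}{206} - \frac{449}{-236} = 22 \cdot \frac{1}{206} - - \frac{449}{236} = \frac{11}{103} + \frac{449}{236} = \frac{48843}{24308}$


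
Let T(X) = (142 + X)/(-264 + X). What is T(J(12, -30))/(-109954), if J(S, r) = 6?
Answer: 37/7092033 ≈ 5.2171e-6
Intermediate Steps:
T(X) = (142 + X)/(-264 + X)
T(J(12, -30))/(-109954) = ((142 + 6)/(-264 + 6))/(-109954) = (148/(-258))*(-1/109954) = -1/258*148*(-1/109954) = -74/129*(-1/109954) = 37/7092033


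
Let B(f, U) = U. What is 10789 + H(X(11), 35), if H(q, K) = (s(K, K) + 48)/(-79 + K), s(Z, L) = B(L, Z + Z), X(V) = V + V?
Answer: 237299/22 ≈ 10786.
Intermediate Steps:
X(V) = 2*V
s(Z, L) = 2*Z (s(Z, L) = Z + Z = 2*Z)
H(q, K) = (48 + 2*K)/(-79 + K) (H(q, K) = (2*K + 48)/(-79 + K) = (48 + 2*K)/(-79 + K))
10789 + H(X(11), 35) = 10789 + 2*(24 + 35)/(-79 + 35) = 10789 + 2*59/(-44) = 10789 + 2*(-1/44)*59 = 10789 - 59/22 = 237299/22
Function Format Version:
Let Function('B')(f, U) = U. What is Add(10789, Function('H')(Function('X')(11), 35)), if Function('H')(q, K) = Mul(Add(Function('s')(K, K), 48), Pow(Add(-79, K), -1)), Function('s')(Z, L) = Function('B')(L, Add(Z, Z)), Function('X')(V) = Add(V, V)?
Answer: Rational(237299, 22) ≈ 10786.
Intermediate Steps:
Function('X')(V) = Mul(2, V)
Function('s')(Z, L) = Mul(2, Z) (Function('s')(Z, L) = Add(Z, Z) = Mul(2, Z))
Function('H')(q, K) = Mul(Pow(Add(-79, K), -1), Add(48, Mul(2, K))) (Function('H')(q, K) = Mul(Add(Mul(2, K), 48), Pow(Add(-79, K), -1)) = Mul(Add(48, Mul(2, K)), Pow(Add(-79, K), -1)) = Mul(Pow(Add(-79, K), -1), Add(48, Mul(2, K))))
Add(10789, Function('H')(Function('X')(11), 35)) = Add(10789, Mul(2, Pow(Add(-79, 35), -1), Add(24, 35))) = Add(10789, Mul(2, Pow(-44, -1), 59)) = Add(10789, Mul(2, Rational(-1, 44), 59)) = Add(10789, Rational(-59, 22)) = Rational(237299, 22)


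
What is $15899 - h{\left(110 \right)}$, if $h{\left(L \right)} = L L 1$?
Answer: $3799$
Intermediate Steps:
$h{\left(L \right)} = L^{2}$ ($h{\left(L \right)} = L^{2} \cdot 1 = L^{2}$)
$15899 - h{\left(110 \right)} = 15899 - 110^{2} = 15899 - 12100 = 3799$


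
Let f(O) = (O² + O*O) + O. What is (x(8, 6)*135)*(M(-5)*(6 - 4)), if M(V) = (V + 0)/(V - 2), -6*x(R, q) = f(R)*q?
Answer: -183600/7 ≈ -26229.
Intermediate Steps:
f(O) = O + 2*O² (f(O) = (O² + O²) + O = 2*O² + O = O + 2*O²)
x(R, q) = -R*q*(1 + 2*R)/6 (x(R, q) = -R*(1 + 2*R)*q/6 = -R*q*(1 + 2*R)/6)
M(V) = V/(-2 + V)
(x(8, 6)*135)*(M(-5)*(6 - 4)) = (-⅙*8*6*(1 + 2*8)*135)*((-5/(-2 - 5))*(6 - 4)) = (-⅙*8*6*(1 + 16)*135)*(-5/(-7)*2) = (-⅙*8*6*17*135)*(-5*(-⅐)*2) = (-136*135)*((5/7)*2) = -18360*10/7 = -183600/7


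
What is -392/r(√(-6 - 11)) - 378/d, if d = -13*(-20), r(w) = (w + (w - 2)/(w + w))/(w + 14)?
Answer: 7*(-248492*I - 203867*√17)/(130*(√17 + 36*I)) ≈ -508.99 + 1199.0*I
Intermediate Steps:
r(w) = (w + (-2 + w)/(2*w))/(14 + w) (r(w) = (w + (-2 + w)/((2*w)))/(14 + w) = (w + (-2 + w)*(1/(2*w)))/(14 + w) = (w + (-2 + w)/(2*w))/(14 + w))
d = 260
-392/r(√(-6 - 11)) - 378/d = -392*√(-6 - 11)*(14 + √(-6 - 11))/(-1 + (√(-6 - 11))² + √(-6 - 11)/2) - 378/260 = -392*I*√17*(14 + √(-17))/(-1 + (√(-17))² + √(-17)/2) - 378*1/260 = -392*I*√17*(14 + I*√17)/(-1 + (I*√17)² + (I*√17)/2) - 189/130 = -392*I*√17*(14 + I*√17)/(-1 - 17 + I*√17/2) - 189/130 = -392*I*√17*(14 + I*√17)/(-18 + I*√17/2) - 189/130 = -189/130 - 392*I*√17*(14 + I*√17)/(-18 + I*√17/2)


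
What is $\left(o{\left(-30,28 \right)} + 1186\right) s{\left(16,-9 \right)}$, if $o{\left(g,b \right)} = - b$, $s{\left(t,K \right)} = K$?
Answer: $-10422$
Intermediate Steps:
$\left(o{\left(-30,28 \right)} + 1186\right) s{\left(16,-9 \right)} = \left(\left(-1\right) 28 + 1186\right) \left(-9\right) = \left(-28 + 1186\right) \left(-9\right) = 1158 \left(-9\right) = -10422$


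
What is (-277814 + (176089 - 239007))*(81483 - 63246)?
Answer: -6213929484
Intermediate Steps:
(-277814 + (176089 - 239007))*(81483 - 63246) = (-277814 - 62918)*18237 = -340732*18237 = -6213929484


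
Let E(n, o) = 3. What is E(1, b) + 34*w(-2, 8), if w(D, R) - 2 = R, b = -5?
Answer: 343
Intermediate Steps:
w(D, R) = 2 + R
E(1, b) + 34*w(-2, 8) = 3 + 34*(2 + 8) = 3 + 34*10 = 3 + 340 = 343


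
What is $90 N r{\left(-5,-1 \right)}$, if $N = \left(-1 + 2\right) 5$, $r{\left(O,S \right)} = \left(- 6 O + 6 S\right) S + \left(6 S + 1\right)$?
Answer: $-13050$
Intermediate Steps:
$r{\left(O,S \right)} = 1 + 6 S + S \left(- 6 O + 6 S\right)$ ($r{\left(O,S \right)} = S \left(- 6 O + 6 S\right) + \left(1 + 6 S\right) = 1 + 6 S + S \left(- 6 O + 6 S\right)$)
$N = 5$ ($N = 1 \cdot 5 = 5$)
$90 N r{\left(-5,-1 \right)} = 90 \cdot 5 \left(1 + 6 \left(-1\right) + 6 \left(-1\right)^{2} - \left(-30\right) \left(-1\right)\right) = 450 \left(1 - 6 + 6 \cdot 1 - 30\right) = 450 \left(1 - 6 + 6 - 30\right) = 450 \left(-29\right) = -13050$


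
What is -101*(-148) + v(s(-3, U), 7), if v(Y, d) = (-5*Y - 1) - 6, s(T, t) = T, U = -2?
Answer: 14956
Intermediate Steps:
v(Y, d) = -7 - 5*Y (v(Y, d) = (-1 - 5*Y) - 6 = -7 - 5*Y)
-101*(-148) + v(s(-3, U), 7) = -101*(-148) + (-7 - 5*(-3)) = 14948 + (-7 + 15) = 14948 + 8 = 14956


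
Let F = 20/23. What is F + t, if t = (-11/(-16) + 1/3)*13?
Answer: 15611/1104 ≈ 14.140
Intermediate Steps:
F = 20/23 (F = 20*(1/23) = 20/23 ≈ 0.86957)
t = 637/48 (t = (-11*(-1/16) + 1*(⅓))*13 = (11/16 + ⅓)*13 = (49/48)*13 = 637/48 ≈ 13.271)
F + t = 20/23 + 637/48 = 15611/1104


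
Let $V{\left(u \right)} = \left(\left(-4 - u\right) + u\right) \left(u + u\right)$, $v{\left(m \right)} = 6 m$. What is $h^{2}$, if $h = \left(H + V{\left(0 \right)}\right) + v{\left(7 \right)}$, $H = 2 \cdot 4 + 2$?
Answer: $2704$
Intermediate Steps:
$H = 10$ ($H = 8 + 2 = 10$)
$V{\left(u \right)} = - 8 u$ ($V{\left(u \right)} = - 4 \cdot 2 u = - 8 u$)
$h = 52$ ($h = \left(10 - 0\right) + 6 \cdot 7 = \left(10 + 0\right) + 42 = 10 + 42 = 52$)
$h^{2} = 52^{2} = 2704$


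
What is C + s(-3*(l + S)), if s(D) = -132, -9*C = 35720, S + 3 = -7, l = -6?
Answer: -36908/9 ≈ -4100.9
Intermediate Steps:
S = -10 (S = -3 - 7 = -10)
C = -35720/9 (C = -⅑*35720 = -35720/9 ≈ -3968.9)
C + s(-3*(l + S)) = -35720/9 - 132 = -36908/9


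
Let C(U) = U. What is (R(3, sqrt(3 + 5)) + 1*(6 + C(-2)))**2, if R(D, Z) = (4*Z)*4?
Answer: 2064 + 256*sqrt(2) ≈ 2426.0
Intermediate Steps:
R(D, Z) = 16*Z
(R(3, sqrt(3 + 5)) + 1*(6 + C(-2)))**2 = (16*sqrt(3 + 5) + 1*(6 - 2))**2 = (16*sqrt(8) + 1*4)**2 = (16*(2*sqrt(2)) + 4)**2 = (32*sqrt(2) + 4)**2 = (4 + 32*sqrt(2))**2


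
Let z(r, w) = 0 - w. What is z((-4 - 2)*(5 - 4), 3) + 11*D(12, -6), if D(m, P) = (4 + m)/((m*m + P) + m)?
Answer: -137/75 ≈ -1.8267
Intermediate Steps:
z(r, w) = -w
D(m, P) = (4 + m)/(P + m + m**2) (D(m, P) = (4 + m)/((m**2 + P) + m) = (4 + m)/((P + m**2) + m) = (4 + m)/(P + m + m**2))
z((-4 - 2)*(5 - 4), 3) + 11*D(12, -6) = -1*3 + 11*((4 + 12)/(-6 + 12 + 12**2)) = -3 + 11*(16/(-6 + 12 + 144)) = -3 + 11*(16/150) = -3 + 11*((1/150)*16) = -3 + 11*(8/75) = -3 + 88/75 = -137/75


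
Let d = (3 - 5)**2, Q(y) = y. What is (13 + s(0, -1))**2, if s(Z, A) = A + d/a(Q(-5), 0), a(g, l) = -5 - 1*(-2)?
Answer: 1024/9 ≈ 113.78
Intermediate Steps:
a(g, l) = -3 (a(g, l) = -5 + 2 = -3)
d = 4 (d = (-2)**2 = 4)
s(Z, A) = -4/3 + A (s(Z, A) = A + 4/(-3) = A + 4*(-1/3) = A - 4/3 = -4/3 + A)
(13 + s(0, -1))**2 = (13 + (-4/3 - 1))**2 = (13 - 7/3)**2 = (32/3)**2 = 1024/9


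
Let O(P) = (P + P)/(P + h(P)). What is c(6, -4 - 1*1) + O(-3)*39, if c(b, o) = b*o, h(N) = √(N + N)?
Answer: 84/5 + 78*I*√6/5 ≈ 16.8 + 38.212*I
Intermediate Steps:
h(N) = √2*√N (h(N) = √(2*N) = √2*√N)
O(P) = 2*P/(P + √2*√P) (O(P) = (P + P)/(P + √2*√P) = (2*P)/(P + √2*√P) = 2*P/(P + √2*√P))
c(6, -4 - 1*1) + O(-3)*39 = 6*(-4 - 1*1) + (2*(-3)/(-3 + √2*√(-3)))*39 = 6*(-4 - 1) + (2*(-3)/(-3 + √2*(I*√3)))*39 = 6*(-5) + (2*(-3)/(-3 + I*√6))*39 = -30 - 6/(-3 + I*√6)*39 = -30 - 234/(-3 + I*√6)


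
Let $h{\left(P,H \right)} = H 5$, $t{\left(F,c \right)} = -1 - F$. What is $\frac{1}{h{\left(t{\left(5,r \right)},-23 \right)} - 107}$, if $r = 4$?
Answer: $- \frac{1}{222} \approx -0.0045045$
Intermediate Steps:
$h{\left(P,H \right)} = 5 H$
$\frac{1}{h{\left(t{\left(5,r \right)},-23 \right)} - 107} = \frac{1}{5 \left(-23\right) - 107} = \frac{1}{-115 - 107} = \frac{1}{-222} = - \frac{1}{222}$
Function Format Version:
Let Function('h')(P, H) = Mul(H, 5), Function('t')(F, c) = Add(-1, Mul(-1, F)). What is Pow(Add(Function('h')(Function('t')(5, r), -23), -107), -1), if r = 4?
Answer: Rational(-1, 222) ≈ -0.0045045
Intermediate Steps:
Function('h')(P, H) = Mul(5, H)
Pow(Add(Function('h')(Function('t')(5, r), -23), -107), -1) = Pow(Add(Mul(5, -23), -107), -1) = Pow(Add(-115, -107), -1) = Pow(-222, -1) = Rational(-1, 222)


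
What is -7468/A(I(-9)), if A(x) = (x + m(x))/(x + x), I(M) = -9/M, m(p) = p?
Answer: -7468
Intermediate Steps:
A(x) = 1 (A(x) = (x + x)/(x + x) = (2*x)/((2*x)) = (2*x)*(1/(2*x)) = 1)
-7468/A(I(-9)) = -7468/1 = -7468*1 = -7468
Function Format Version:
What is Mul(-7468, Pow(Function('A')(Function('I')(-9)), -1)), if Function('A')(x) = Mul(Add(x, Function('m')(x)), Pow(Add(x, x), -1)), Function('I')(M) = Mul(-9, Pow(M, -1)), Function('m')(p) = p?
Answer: -7468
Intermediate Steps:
Function('A')(x) = 1 (Function('A')(x) = Mul(Add(x, x), Pow(Add(x, x), -1)) = Mul(Mul(2, x), Pow(Mul(2, x), -1)) = Mul(Mul(2, x), Mul(Rational(1, 2), Pow(x, -1))) = 1)
Mul(-7468, Pow(Function('A')(Function('I')(-9)), -1)) = Mul(-7468, Pow(1, -1)) = Mul(-7468, 1) = -7468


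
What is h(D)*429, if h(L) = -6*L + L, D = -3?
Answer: 6435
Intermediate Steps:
h(L) = -5*L
h(D)*429 = -5*(-3)*429 = 15*429 = 6435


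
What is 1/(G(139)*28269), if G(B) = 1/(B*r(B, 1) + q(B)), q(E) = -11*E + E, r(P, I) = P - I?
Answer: 17792/28269 ≈ 0.62938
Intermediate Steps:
q(E) = -10*E
G(B) = 1/(-10*B + B*(-1 + B)) (G(B) = 1/(B*(B - 1*1) - 10*B) = 1/(B*(B - 1) - 10*B) = 1/(B*(-1 + B) - 10*B) = 1/(-10*B + B*(-1 + B)))
1/(G(139)*28269) = 1/((1/(139*(-11 + 139)))*28269) = (1/28269)/((1/139)/128) = (1/28269)/((1/139)*(1/128)) = (1/28269)/(1/17792) = 17792*(1/28269) = 17792/28269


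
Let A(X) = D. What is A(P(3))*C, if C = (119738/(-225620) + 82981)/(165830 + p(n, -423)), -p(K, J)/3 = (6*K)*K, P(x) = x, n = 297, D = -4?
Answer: 9361026741/40102037230 ≈ 0.23343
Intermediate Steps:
A(X) = -4
p(K, J) = -18*K² (p(K, J) = -3*6*K*K = -18*K²)
C = -9361026741/160408148920 (C = (119738/(-225620) + 82981)/(165830 - 18*297²) = (119738*(-1/225620) + 82981)/(165830 - 18*88209) = (-59869/112810 + 82981)/(165830 - 1587762) = (9361026741/112810)/(-1421932) = (9361026741/112810)*(-1/1421932) = -9361026741/160408148920 ≈ -0.058358)
A(P(3))*C = -4*(-9361026741/160408148920) = 9361026741/40102037230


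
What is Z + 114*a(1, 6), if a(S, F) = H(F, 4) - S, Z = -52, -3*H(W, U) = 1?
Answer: -204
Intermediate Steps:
H(W, U) = -⅓ (H(W, U) = -⅓*1 = -⅓)
a(S, F) = -⅓ - S
Z + 114*a(1, 6) = -52 + 114*(-⅓ - 1*1) = -52 + 114*(-⅓ - 1) = -52 + 114*(-4/3) = -52 - 152 = -204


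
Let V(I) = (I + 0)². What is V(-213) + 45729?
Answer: 91098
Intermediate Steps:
V(I) = I²
V(-213) + 45729 = (-213)² + 45729 = 45369 + 45729 = 91098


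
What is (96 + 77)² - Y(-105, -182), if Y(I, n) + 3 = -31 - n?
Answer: 29781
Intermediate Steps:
Y(I, n) = -34 - n (Y(I, n) = -3 + (-31 - n) = -34 - n)
(96 + 77)² - Y(-105, -182) = (96 + 77)² - (-34 - 1*(-182)) = 173² - (-34 + 182) = 29929 - 1*148 = 29929 - 148 = 29781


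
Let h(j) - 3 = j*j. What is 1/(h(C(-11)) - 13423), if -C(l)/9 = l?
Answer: -1/3619 ≈ -0.00027632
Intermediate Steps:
C(l) = -9*l
h(j) = 3 + j**2 (h(j) = 3 + j*j = 3 + j**2)
1/(h(C(-11)) - 13423) = 1/((3 + (-9*(-11))**2) - 13423) = 1/((3 + 99**2) - 13423) = 1/((3 + 9801) - 13423) = 1/(9804 - 13423) = 1/(-3619) = -1/3619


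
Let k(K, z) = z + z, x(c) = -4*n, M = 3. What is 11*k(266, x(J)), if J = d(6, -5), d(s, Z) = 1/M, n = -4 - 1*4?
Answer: 704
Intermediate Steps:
n = -8 (n = -4 - 4 = -8)
d(s, Z) = ⅓ (d(s, Z) = 1/3 = ⅓)
J = ⅓ ≈ 0.33333
x(c) = 32 (x(c) = -4*(-8) = 32)
k(K, z) = 2*z
11*k(266, x(J)) = 11*(2*32) = 11*64 = 704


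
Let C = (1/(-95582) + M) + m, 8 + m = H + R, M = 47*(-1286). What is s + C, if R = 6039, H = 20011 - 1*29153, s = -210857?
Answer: -26228656621/95582 ≈ -2.7441e+5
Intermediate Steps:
H = -9142 (H = 20011 - 29153 = -9142)
M = -60442
m = -3111 (m = -8 + (-9142 + 6039) = -8 - 3103 = -3111)
C = -6074522847/95582 (C = (1/(-95582) - 60442) - 3111 = (-1/95582 - 60442) - 3111 = -5777167245/95582 - 3111 = -6074522847/95582 ≈ -63553.)
s + C = -210857 - 6074522847/95582 = -26228656621/95582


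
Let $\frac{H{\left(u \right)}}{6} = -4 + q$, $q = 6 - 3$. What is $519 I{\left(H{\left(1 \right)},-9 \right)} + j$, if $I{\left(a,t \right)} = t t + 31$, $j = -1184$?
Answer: $56944$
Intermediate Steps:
$q = 3$ ($q = 6 - 3 = 3$)
$H{\left(u \right)} = -6$ ($H{\left(u \right)} = 6 \left(-4 + 3\right) = 6 \left(-1\right) = -6$)
$I{\left(a,t \right)} = 31 + t^{2}$ ($I{\left(a,t \right)} = t^{2} + 31 = 31 + t^{2}$)
$519 I{\left(H{\left(1 \right)},-9 \right)} + j = 519 \left(31 + \left(-9\right)^{2}\right) - 1184 = 519 \left(31 + 81\right) - 1184 = 519 \cdot 112 - 1184 = 58128 - 1184 = 56944$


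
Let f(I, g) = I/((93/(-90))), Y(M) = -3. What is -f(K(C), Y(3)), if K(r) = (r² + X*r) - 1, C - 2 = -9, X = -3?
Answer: 2070/31 ≈ 66.774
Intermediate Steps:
C = -7 (C = 2 - 9 = -7)
K(r) = -1 + r² - 3*r (K(r) = (r² - 3*r) - 1 = -1 + r² - 3*r)
f(I, g) = -30*I/31 (f(I, g) = I/((93*(-1/90))) = I/(-31/30) = I*(-30/31) = -30*I/31)
-f(K(C), Y(3)) = -(-30)*(-1 + (-7)² - 3*(-7))/31 = -(-30)*(-1 + 49 + 21)/31 = -(-30)*69/31 = -1*(-2070/31) = 2070/31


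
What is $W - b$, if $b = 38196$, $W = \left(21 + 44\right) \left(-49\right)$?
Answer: $-41381$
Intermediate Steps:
$W = -3185$ ($W = 65 \left(-49\right) = -3185$)
$W - b = -3185 - 38196 = -41381$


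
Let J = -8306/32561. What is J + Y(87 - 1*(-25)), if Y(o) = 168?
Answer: 5461942/32561 ≈ 167.74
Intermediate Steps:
J = -8306/32561 (J = -8306*1/32561 = -8306/32561 ≈ -0.25509)
J + Y(87 - 1*(-25)) = -8306/32561 + 168 = 5461942/32561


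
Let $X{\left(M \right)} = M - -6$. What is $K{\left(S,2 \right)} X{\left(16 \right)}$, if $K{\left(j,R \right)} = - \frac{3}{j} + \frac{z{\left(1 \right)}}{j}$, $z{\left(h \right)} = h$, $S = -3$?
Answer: $\frac{44}{3} \approx 14.667$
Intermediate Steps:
$K{\left(j,R \right)} = - \frac{2}{j}$ ($K{\left(j,R \right)} = - \frac{3}{j} + 1 \frac{1}{j} = - \frac{3}{j} + \frac{1}{j} = - \frac{2}{j}$)
$X{\left(M \right)} = 6 + M$ ($X{\left(M \right)} = M + 6 = 6 + M$)
$K{\left(S,2 \right)} X{\left(16 \right)} = - \frac{2}{-3} \left(6 + 16\right) = \left(-2\right) \left(- \frac{1}{3}\right) 22 = \frac{2}{3} \cdot 22 = \frac{44}{3}$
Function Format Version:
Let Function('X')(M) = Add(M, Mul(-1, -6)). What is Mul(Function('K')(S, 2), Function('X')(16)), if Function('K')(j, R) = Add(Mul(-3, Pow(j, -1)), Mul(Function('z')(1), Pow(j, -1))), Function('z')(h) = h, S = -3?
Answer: Rational(44, 3) ≈ 14.667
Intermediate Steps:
Function('K')(j, R) = Mul(-2, Pow(j, -1)) (Function('K')(j, R) = Add(Mul(-3, Pow(j, -1)), Mul(1, Pow(j, -1))) = Add(Mul(-3, Pow(j, -1)), Pow(j, -1)) = Mul(-2, Pow(j, -1)))
Function('X')(M) = Add(6, M) (Function('X')(M) = Add(M, 6) = Add(6, M))
Mul(Function('K')(S, 2), Function('X')(16)) = Mul(Mul(-2, Pow(-3, -1)), Add(6, 16)) = Mul(Mul(-2, Rational(-1, 3)), 22) = Mul(Rational(2, 3), 22) = Rational(44, 3)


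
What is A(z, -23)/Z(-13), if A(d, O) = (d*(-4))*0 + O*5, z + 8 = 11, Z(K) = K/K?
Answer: -115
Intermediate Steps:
Z(K) = 1
z = 3 (z = -8 + 11 = 3)
A(d, O) = 5*O (A(d, O) = -4*d*0 + 5*O = 0 + 5*O = 5*O)
A(z, -23)/Z(-13) = (5*(-23))/1 = -115*1 = -115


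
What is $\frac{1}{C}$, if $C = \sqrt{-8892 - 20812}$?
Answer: $- \frac{i \sqrt{7426}}{14852} \approx - 0.0058022 i$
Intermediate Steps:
$C = 2 i \sqrt{7426}$ ($C = \sqrt{-29704} = 2 i \sqrt{7426} \approx 172.35 i$)
$\frac{1}{C} = \frac{1}{2 i \sqrt{7426}} = - \frac{i \sqrt{7426}}{14852}$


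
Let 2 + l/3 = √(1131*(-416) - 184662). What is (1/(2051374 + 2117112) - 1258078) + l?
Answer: -5244305540823/4168486 + 3*I*√655158 ≈ -1.2581e+6 + 2428.3*I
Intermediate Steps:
l = -6 + 3*I*√655158 (l = -6 + 3*√(1131*(-416) - 184662) = -6 + 3*√(-470496 - 184662) = -6 + 3*√(-655158) = -6 + 3*(I*√655158) = -6 + 3*I*√655158 ≈ -6.0 + 2428.3*I)
(1/(2051374 + 2117112) - 1258078) + l = (1/(2051374 + 2117112) - 1258078) + (-6 + 3*I*√655158) = (1/4168486 - 1258078) + (-6 + 3*I*√655158) = -5244280529907/4168486 + (-6 + 3*I*√655158) = -5244305540823/4168486 + 3*I*√655158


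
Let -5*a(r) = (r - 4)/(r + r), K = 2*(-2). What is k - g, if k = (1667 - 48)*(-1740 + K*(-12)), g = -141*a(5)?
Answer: -136967541/50 ≈ -2.7394e+6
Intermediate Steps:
K = -4
a(r) = -(-4 + r)/(10*r) (a(r) = -(r - 4)/(5*(r + r)) = -(-4 + r)/(5*(2*r)) = -(-4 + r)*1/(2*r)/5 = -(-4 + r)/(10*r))
g = 141/50 (g = -141*(4 - 1*5)/(10*5) = -141*(4 - 5)/(10*5) = -141*(-1)/(10*5) = -141*(-1/50) = 141/50 ≈ 2.8200)
k = -2739348 (k = (1667 - 48)*(-1740 - 4*(-12)) = 1619*(-1740 + 48) = 1619*(-1692) = -2739348)
k - g = -2739348 - 1*141/50 = -2739348 - 141/50 = -136967541/50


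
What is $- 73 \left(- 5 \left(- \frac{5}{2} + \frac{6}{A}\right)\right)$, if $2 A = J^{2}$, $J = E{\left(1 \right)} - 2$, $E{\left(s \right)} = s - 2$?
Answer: $- \frac{2555}{6} \approx -425.83$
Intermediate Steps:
$E{\left(s \right)} = -2 + s$
$J = -3$ ($J = \left(-2 + 1\right) - 2 = -1 - 2 = -3$)
$A = \frac{9}{2}$ ($A = \frac{\left(-3\right)^{2}}{2} = \frac{1}{2} \cdot 9 = \frac{9}{2} \approx 4.5$)
$- 73 \left(- 5 \left(- \frac{5}{2} + \frac{6}{A}\right)\right) = - 73 \left(- 5 \left(- \frac{5}{2} + \frac{6}{\frac{9}{2}}\right)\right) = - 73 \left(- 5 \left(\left(-5\right) \frac{1}{2} + 6 \cdot \frac{2}{9}\right)\right) = - 73 \left(- 5 \left(- \frac{5}{2} + \frac{4}{3}\right)\right) = - 73 \left(\left(-5\right) \left(- \frac{7}{6}\right)\right) = \left(-73\right) \frac{35}{6} = - \frac{2555}{6}$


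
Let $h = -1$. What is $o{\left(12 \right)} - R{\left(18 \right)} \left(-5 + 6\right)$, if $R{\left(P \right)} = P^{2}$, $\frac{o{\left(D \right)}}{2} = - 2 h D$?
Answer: $-276$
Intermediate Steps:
$o{\left(D \right)} = 4 D$ ($o{\left(D \right)} = 2 \left(-2\right) \left(-1\right) D = 2 \cdot 2 D = 4 D$)
$o{\left(12 \right)} - R{\left(18 \right)} \left(-5 + 6\right) = 4 \cdot 12 - 18^{2} \left(-5 + 6\right) = 48 - 324 \cdot 1 = 48 - 324 = -276$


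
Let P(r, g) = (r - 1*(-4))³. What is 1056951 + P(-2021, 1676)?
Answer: -8204681962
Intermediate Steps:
P(r, g) = (4 + r)³ (P(r, g) = (r + 4)³ = (4 + r)³)
1056951 + P(-2021, 1676) = 1056951 + (4 - 2021)³ = 1056951 + (-2017)³ = 1056951 - 8205738913 = -8204681962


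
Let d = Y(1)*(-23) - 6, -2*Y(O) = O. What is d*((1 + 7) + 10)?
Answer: 99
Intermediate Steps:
Y(O) = -O/2
d = 11/2 (d = -½*1*(-23) - 6 = -½*(-23) - 6 = 23/2 - 6 = 11/2 ≈ 5.5000)
d*((1 + 7) + 10) = 11*((1 + 7) + 10)/2 = 11*(8 + 10)/2 = (11/2)*18 = 99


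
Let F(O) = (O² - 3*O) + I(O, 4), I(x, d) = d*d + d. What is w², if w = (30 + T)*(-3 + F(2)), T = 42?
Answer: 1166400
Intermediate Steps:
I(x, d) = d + d² (I(x, d) = d² + d = d + d²)
F(O) = 20 + O² - 3*O (F(O) = (O² - 3*O) + 4*(1 + 4) = (O² - 3*O) + 4*5 = (O² - 3*O) + 20 = 20 + O² - 3*O)
w = 1080 (w = (30 + 42)*(-3 + (20 + 2² - 3*2)) = 72*(-3 + (20 + 4 - 6)) = 72*(-3 + 18) = 72*15 = 1080)
w² = 1080² = 1166400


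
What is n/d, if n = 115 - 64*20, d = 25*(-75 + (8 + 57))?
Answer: 233/50 ≈ 4.6600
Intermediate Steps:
d = -250 (d = 25*(-75 + 65) = 25*(-10) = -250)
n = -1165 (n = 115 - 1280 = -1165)
n/d = -1165/(-250) = -1165*(-1/250) = 233/50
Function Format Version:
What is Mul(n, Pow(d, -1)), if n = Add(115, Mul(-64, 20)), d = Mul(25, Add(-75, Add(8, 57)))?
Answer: Rational(233, 50) ≈ 4.6600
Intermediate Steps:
d = -250 (d = Mul(25, Add(-75, 65)) = Mul(25, -10) = -250)
n = -1165 (n = Add(115, -1280) = -1165)
Mul(n, Pow(d, -1)) = Mul(-1165, Pow(-250, -1)) = Mul(-1165, Rational(-1, 250)) = Rational(233, 50)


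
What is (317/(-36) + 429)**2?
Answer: 228826129/1296 ≈ 1.7656e+5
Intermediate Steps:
(317/(-36) + 429)**2 = (317*(-1/36) + 429)**2 = (-317/36 + 429)**2 = (15127/36)**2 = 228826129/1296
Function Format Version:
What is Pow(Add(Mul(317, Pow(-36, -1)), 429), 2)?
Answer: Rational(228826129, 1296) ≈ 1.7656e+5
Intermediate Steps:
Pow(Add(Mul(317, Pow(-36, -1)), 429), 2) = Pow(Add(Mul(317, Rational(-1, 36)), 429), 2) = Pow(Add(Rational(-317, 36), 429), 2) = Pow(Rational(15127, 36), 2) = Rational(228826129, 1296)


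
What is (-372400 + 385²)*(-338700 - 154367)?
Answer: 110533294725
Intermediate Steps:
(-372400 + 385²)*(-338700 - 154367) = (-372400 + 148225)*(-493067) = -224175*(-493067) = 110533294725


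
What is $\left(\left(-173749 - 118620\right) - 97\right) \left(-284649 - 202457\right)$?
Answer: $142461943396$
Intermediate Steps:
$\left(\left(-173749 - 118620\right) - 97\right) \left(-284649 - 202457\right) = \left(\left(-173749 - 118620\right) - 97\right) \left(-487106\right) = \left(-292369 - 97\right) \left(-487106\right) = \left(-292466\right) \left(-487106\right) = 142461943396$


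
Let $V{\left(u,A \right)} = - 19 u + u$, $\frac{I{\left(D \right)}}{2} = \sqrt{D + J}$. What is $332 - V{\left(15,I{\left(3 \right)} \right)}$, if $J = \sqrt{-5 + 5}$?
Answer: $602$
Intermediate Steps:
$J = 0$ ($J = \sqrt{0} = 0$)
$I{\left(D \right)} = 2 \sqrt{D}$ ($I{\left(D \right)} = 2 \sqrt{D + 0} = 2 \sqrt{D}$)
$V{\left(u,A \right)} = - 18 u$
$332 - V{\left(15,I{\left(3 \right)} \right)} = 332 - \left(-18\right) 15 = 332 - -270 = 332 + 270 = 602$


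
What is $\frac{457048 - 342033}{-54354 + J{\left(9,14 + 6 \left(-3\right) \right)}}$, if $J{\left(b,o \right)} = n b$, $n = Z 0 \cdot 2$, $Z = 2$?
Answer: $- \frac{115015}{54354} \approx -2.116$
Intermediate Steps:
$n = 0$ ($n = 2 \cdot 0 \cdot 2 = 0 \cdot 2 = 0$)
$J{\left(b,o \right)} = 0$ ($J{\left(b,o \right)} = 0 b = 0$)
$\frac{457048 - 342033}{-54354 + J{\left(9,14 + 6 \left(-3\right) \right)}} = \frac{457048 - 342033}{-54354 + 0} = \frac{115015}{-54354} = 115015 \left(- \frac{1}{54354}\right) = - \frac{115015}{54354}$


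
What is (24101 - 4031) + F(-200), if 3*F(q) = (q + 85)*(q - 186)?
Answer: 104600/3 ≈ 34867.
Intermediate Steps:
F(q) = (-186 + q)*(85 + q)/3 (F(q) = ((q + 85)*(q - 186))/3 = ((85 + q)*(-186 + q))/3 = ((-186 + q)*(85 + q))/3 = (-186 + q)*(85 + q)/3)
(24101 - 4031) + F(-200) = (24101 - 4031) + (-5270 - 101/3*(-200) + (1/3)*(-200)**2) = 20070 + (-5270 + 20200/3 + (1/3)*40000) = 20070 + (-5270 + 20200/3 + 40000/3) = 20070 + 44390/3 = 104600/3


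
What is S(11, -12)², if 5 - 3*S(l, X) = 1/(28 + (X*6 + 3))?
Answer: 42436/15129 ≈ 2.8049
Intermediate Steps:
S(l, X) = 5/3 - 1/(3*(31 + 6*X)) (S(l, X) = 5/3 - 1/(3*(28 + (X*6 + 3))) = 5/3 - 1/(3*(28 + (6*X + 3))) = 5/3 - 1/(3*(28 + (3 + 6*X))) = 5/3 - 1/(3*(31 + 6*X)))
S(11, -12)² = (2*(77 + 15*(-12))/(3*(31 + 6*(-12))))² = (2*(77 - 180)/(3*(31 - 72)))² = ((⅔)*(-103)/(-41))² = ((⅔)*(-1/41)*(-103))² = (206/123)² = 42436/15129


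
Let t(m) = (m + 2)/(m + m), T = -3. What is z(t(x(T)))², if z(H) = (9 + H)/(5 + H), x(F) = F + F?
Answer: 49/16 ≈ 3.0625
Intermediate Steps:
x(F) = 2*F
t(m) = (2 + m)/(2*m) (t(m) = (2 + m)/((2*m)) = (2 + m)*(1/(2*m)) = (2 + m)/(2*m))
z(H) = (9 + H)/(5 + H)
z(t(x(T)))² = ((9 + (2 + 2*(-3))/(2*((2*(-3)))))/(5 + (2 + 2*(-3))/(2*((2*(-3))))))² = ((9 + (½)*(2 - 6)/(-6))/(5 + (½)*(2 - 6)/(-6)))² = ((9 + (½)*(-⅙)*(-4))/(5 + (½)*(-⅙)*(-4)))² = ((9 + ⅓)/(5 + ⅓))² = ((28/3)/(16/3))² = ((3/16)*(28/3))² = (7/4)² = 49/16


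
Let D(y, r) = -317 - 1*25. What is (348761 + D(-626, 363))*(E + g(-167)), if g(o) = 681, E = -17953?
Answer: -6017892968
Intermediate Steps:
D(y, r) = -342 (D(y, r) = -317 - 25 = -342)
(348761 + D(-626, 363))*(E + g(-167)) = (348761 - 342)*(-17953 + 681) = 348419*(-17272) = -6017892968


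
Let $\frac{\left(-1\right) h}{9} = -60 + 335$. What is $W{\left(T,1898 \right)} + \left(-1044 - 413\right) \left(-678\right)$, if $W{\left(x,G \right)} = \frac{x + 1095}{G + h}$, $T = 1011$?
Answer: $\frac{569985036}{577} \approx 9.8784 \cdot 10^{5}$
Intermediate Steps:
$h = -2475$ ($h = - 9 \left(-60 + 335\right) = \left(-9\right) 275 = -2475$)
$W{\left(x,G \right)} = \frac{1095 + x}{-2475 + G}$ ($W{\left(x,G \right)} = \frac{x + 1095}{G - 2475} = \frac{1095 + x}{-2475 + G}$)
$W{\left(T,1898 \right)} + \left(-1044 - 413\right) \left(-678\right) = \frac{1095 + 1011}{-2475 + 1898} + \left(-1044 - 413\right) \left(-678\right) = \frac{1}{-577} \cdot 2106 - -987846 = \left(- \frac{1}{577}\right) 2106 + 987846 = - \frac{2106}{577} + 987846 = \frac{569985036}{577}$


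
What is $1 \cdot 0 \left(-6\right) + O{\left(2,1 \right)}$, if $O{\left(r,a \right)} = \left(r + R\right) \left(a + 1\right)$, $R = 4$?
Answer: $12$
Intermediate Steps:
$O{\left(r,a \right)} = \left(1 + a\right) \left(4 + r\right)$ ($O{\left(r,a \right)} = \left(r + 4\right) \left(a + 1\right) = \left(4 + r\right) \left(1 + a\right) = \left(1 + a\right) \left(4 + r\right)$)
$1 \cdot 0 \left(-6\right) + O{\left(2,1 \right)} = 1 \cdot 0 \left(-6\right) + \left(4 + 2 + 4 \cdot 1 + 1 \cdot 2\right) = 0 \left(-6\right) + \left(4 + 2 + 4 + 2\right) = 0 + 12 = 12$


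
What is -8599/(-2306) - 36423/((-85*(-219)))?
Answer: 25359649/14308730 ≈ 1.7723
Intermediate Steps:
-8599/(-2306) - 36423/((-85*(-219))) = -8599*(-1/2306) - 36423/18615 = 8599/2306 - 36423*1/18615 = 8599/2306 - 12141/6205 = 25359649/14308730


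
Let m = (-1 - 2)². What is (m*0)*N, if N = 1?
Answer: 0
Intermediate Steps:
m = 9 (m = (-3)² = 9)
(m*0)*N = (9*0)*1 = 0*1 = 0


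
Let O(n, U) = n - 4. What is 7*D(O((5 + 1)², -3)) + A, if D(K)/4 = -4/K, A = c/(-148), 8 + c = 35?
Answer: -545/148 ≈ -3.6824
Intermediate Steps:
c = 27 (c = -8 + 35 = 27)
A = -27/148 (A = 27/(-148) = 27*(-1/148) = -27/148 ≈ -0.18243)
O(n, U) = -4 + n
D(K) = -16/K (D(K) = 4*(-4/K) = -16/K)
7*D(O((5 + 1)², -3)) + A = 7*(-16/(-4 + (5 + 1)²)) - 27/148 = 7*(-16/(-4 + 6²)) - 27/148 = 7*(-16/(-4 + 36)) - 27/148 = 7*(-16/32) - 27/148 = 7*(-16*1/32) - 27/148 = 7*(-½) - 27/148 = -7/2 - 27/148 = -545/148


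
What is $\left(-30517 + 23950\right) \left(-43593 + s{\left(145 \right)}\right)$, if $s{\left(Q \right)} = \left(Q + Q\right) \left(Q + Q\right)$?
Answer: $-266009469$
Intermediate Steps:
$s{\left(Q \right)} = 4 Q^{2}$ ($s{\left(Q \right)} = 2 Q 2 Q = 4 Q^{2}$)
$\left(-30517 + 23950\right) \left(-43593 + s{\left(145 \right)}\right) = \left(-30517 + 23950\right) \left(-43593 + 4 \cdot 145^{2}\right) = - 6567 \left(-43593 + 4 \cdot 21025\right) = - 6567 \left(-43593 + 84100\right) = \left(-6567\right) 40507 = -266009469$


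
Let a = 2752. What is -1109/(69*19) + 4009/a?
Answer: 2203831/3607872 ≈ 0.61084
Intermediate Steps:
-1109/(69*19) + 4009/a = -1109/(69*19) + 4009/2752 = -1109/1311 + 4009*(1/2752) = -1109*1/1311 + 4009/2752 = -1109/1311 + 4009/2752 = 2203831/3607872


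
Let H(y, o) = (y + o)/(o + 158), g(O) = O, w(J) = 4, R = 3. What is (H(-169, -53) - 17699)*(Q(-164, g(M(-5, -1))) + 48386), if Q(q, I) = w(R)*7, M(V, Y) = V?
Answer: -29994361146/35 ≈ -8.5698e+8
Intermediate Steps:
Q(q, I) = 28 (Q(q, I) = 4*7 = 28)
H(y, o) = (o + y)/(158 + o)
(H(-169, -53) - 17699)*(Q(-164, g(M(-5, -1))) + 48386) = ((-53 - 169)/(158 - 53) - 17699)*(28 + 48386) = (-222/105 - 17699)*48414 = ((1/105)*(-222) - 17699)*48414 = (-74/35 - 17699)*48414 = -619539/35*48414 = -29994361146/35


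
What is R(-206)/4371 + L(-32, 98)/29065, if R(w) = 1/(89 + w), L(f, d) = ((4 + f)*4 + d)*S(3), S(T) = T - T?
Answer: -1/511407 ≈ -1.9554e-6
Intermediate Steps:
S(T) = 0
L(f, d) = 0 (L(f, d) = ((4 + f)*4 + d)*0 = ((16 + 4*f) + d)*0 = (16 + d + 4*f)*0 = 0)
R(-206)/4371 + L(-32, 98)/29065 = 1/((89 - 206)*4371) + 0/29065 = (1/4371)/(-117) + 0*(1/29065) = -1/117*1/4371 + 0 = -1/511407 + 0 = -1/511407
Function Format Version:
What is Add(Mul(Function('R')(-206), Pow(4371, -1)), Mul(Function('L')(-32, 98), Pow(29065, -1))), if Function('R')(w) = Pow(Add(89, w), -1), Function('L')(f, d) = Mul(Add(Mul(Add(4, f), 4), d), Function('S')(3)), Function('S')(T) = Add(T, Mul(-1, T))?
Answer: Rational(-1, 511407) ≈ -1.9554e-6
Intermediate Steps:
Function('S')(T) = 0
Function('L')(f, d) = 0 (Function('L')(f, d) = Mul(Add(Mul(Add(4, f), 4), d), 0) = Mul(Add(Add(16, Mul(4, f)), d), 0) = Mul(Add(16, d, Mul(4, f)), 0) = 0)
Add(Mul(Function('R')(-206), Pow(4371, -1)), Mul(Function('L')(-32, 98), Pow(29065, -1))) = Add(Mul(Pow(Add(89, -206), -1), Pow(4371, -1)), Mul(0, Pow(29065, -1))) = Add(Mul(Pow(-117, -1), Rational(1, 4371)), Mul(0, Rational(1, 29065))) = Add(Mul(Rational(-1, 117), Rational(1, 4371)), 0) = Add(Rational(-1, 511407), 0) = Rational(-1, 511407)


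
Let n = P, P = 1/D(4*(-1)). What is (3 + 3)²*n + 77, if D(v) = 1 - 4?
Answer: 65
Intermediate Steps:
D(v) = -3
P = -⅓ (P = 1/(-3) = -⅓ ≈ -0.33333)
n = -⅓ ≈ -0.33333
(3 + 3)²*n + 77 = (3 + 3)²*(-⅓) + 77 = 6²*(-⅓) + 77 = 36*(-⅓) + 77 = -12 + 77 = 65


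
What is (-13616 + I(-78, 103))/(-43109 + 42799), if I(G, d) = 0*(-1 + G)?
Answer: 6808/155 ≈ 43.923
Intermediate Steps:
I(G, d) = 0
(-13616 + I(-78, 103))/(-43109 + 42799) = (-13616 + 0)/(-43109 + 42799) = -13616/(-310) = -13616*(-1/310) = 6808/155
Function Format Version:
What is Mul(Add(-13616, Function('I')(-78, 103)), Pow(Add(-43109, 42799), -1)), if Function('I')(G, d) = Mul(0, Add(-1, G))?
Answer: Rational(6808, 155) ≈ 43.923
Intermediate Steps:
Function('I')(G, d) = 0
Mul(Add(-13616, Function('I')(-78, 103)), Pow(Add(-43109, 42799), -1)) = Mul(Add(-13616, 0), Pow(Add(-43109, 42799), -1)) = Mul(-13616, Pow(-310, -1)) = Mul(-13616, Rational(-1, 310)) = Rational(6808, 155)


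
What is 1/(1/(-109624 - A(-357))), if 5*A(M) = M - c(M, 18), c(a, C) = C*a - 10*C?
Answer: -554369/5 ≈ -1.1087e+5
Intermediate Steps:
c(a, C) = -10*C + C*a
A(M) = 36 - 17*M/5 (A(M) = (M - 18*(-10 + M))/5 = (M - (-180 + 18*M))/5 = (M + (180 - 18*M))/5 = (180 - 17*M)/5 = 36 - 17*M/5)
1/(1/(-109624 - A(-357))) = 1/(1/(-109624 - (36 - 17/5*(-357)))) = 1/(1/(-109624 - (36 + 6069/5))) = 1/(1/(-109624 - 1*6249/5)) = 1/(1/(-109624 - 6249/5)) = 1/(1/(-554369/5)) = 1/(-5/554369) = -554369/5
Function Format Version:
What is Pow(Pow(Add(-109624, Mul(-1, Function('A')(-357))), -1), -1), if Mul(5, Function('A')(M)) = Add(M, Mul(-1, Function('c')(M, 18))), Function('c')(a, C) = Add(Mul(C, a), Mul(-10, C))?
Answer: Rational(-554369, 5) ≈ -1.1087e+5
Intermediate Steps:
Function('c')(a, C) = Add(Mul(-10, C), Mul(C, a))
Function('A')(M) = Add(36, Mul(Rational(-17, 5), M)) (Function('A')(M) = Mul(Rational(1, 5), Add(M, Mul(-1, Mul(18, Add(-10, M))))) = Mul(Rational(1, 5), Add(M, Mul(-1, Add(-180, Mul(18, M))))) = Mul(Rational(1, 5), Add(M, Add(180, Mul(-18, M)))) = Mul(Rational(1, 5), Add(180, Mul(-17, M))) = Add(36, Mul(Rational(-17, 5), M)))
Pow(Pow(Add(-109624, Mul(-1, Function('A')(-357))), -1), -1) = Pow(Pow(Add(-109624, Mul(-1, Add(36, Mul(Rational(-17, 5), -357)))), -1), -1) = Pow(Pow(Add(-109624, Mul(-1, Add(36, Rational(6069, 5)))), -1), -1) = Pow(Pow(Add(-109624, Mul(-1, Rational(6249, 5))), -1), -1) = Pow(Pow(Add(-109624, Rational(-6249, 5)), -1), -1) = Pow(Pow(Rational(-554369, 5), -1), -1) = Pow(Rational(-5, 554369), -1) = Rational(-554369, 5)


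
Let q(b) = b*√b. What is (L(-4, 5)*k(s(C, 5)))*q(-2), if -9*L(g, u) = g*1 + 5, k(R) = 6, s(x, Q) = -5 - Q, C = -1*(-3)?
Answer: 4*I*√2/3 ≈ 1.8856*I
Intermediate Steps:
C = 3
q(b) = b^(3/2)
L(g, u) = -5/9 - g/9 (L(g, u) = -(g*1 + 5)/9 = -(g + 5)/9 = -(5 + g)/9 = -5/9 - g/9)
(L(-4, 5)*k(s(C, 5)))*q(-2) = ((-5/9 - ⅑*(-4))*6)*(-2)^(3/2) = ((-5/9 + 4/9)*6)*(-2*I*√2) = (-⅑*6)*(-2*I*√2) = -(-4)*I*√2/3 = 4*I*√2/3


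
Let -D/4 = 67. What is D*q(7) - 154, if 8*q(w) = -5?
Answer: 27/2 ≈ 13.500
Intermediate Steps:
D = -268 (D = -4*67 = -268)
q(w) = -5/8 (q(w) = (⅛)*(-5) = -5/8)
D*q(7) - 154 = -268*(-5/8) - 154 = 335/2 - 154 = 27/2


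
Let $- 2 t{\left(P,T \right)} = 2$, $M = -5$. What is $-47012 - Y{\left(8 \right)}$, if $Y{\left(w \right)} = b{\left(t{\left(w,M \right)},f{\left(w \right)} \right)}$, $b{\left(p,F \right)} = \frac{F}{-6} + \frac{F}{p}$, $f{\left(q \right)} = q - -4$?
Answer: $-46998$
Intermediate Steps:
$t{\left(P,T \right)} = -1$ ($t{\left(P,T \right)} = \left(- \frac{1}{2}\right) 2 = -1$)
$f{\left(q \right)} = 4 + q$ ($f{\left(q \right)} = q + 4 = 4 + q$)
$b{\left(p,F \right)} = - \frac{F}{6} + \frac{F}{p}$ ($b{\left(p,F \right)} = F \left(- \frac{1}{6}\right) + \frac{F}{p} = - \frac{F}{6} + \frac{F}{p}$)
$Y{\left(w \right)} = - \frac{14}{3} - \frac{7 w}{6}$ ($Y{\left(w \right)} = - \frac{4 + w}{6} + \frac{4 + w}{-1} = \left(- \frac{2}{3} - \frac{w}{6}\right) + \left(4 + w\right) \left(-1\right) = \left(- \frac{2}{3} - \frac{w}{6}\right) - \left(4 + w\right) = - \frac{14}{3} - \frac{7 w}{6}$)
$-47012 - Y{\left(8 \right)} = -47012 - \left(- \frac{14}{3} - \frac{28}{3}\right) = -47012 - -14 = -47012 + 14 = -46998$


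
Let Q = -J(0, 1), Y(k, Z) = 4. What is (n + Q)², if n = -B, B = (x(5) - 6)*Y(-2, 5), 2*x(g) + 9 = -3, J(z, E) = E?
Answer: 2209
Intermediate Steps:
x(g) = -6 (x(g) = -9/2 + (½)*(-3) = -9/2 - 3/2 = -6)
B = -48 (B = (-6 - 6)*4 = -12*4 = -48)
n = 48 (n = -1*(-48) = 48)
Q = -1 (Q = -1*1 = -1)
(n + Q)² = (48 - 1)² = 47² = 2209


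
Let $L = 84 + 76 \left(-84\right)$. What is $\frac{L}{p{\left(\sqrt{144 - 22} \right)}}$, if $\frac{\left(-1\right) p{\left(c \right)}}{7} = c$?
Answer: $\frac{450 \sqrt{122}}{61} \approx 81.482$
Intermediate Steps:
$p{\left(c \right)} = - 7 c$
$L = -6300$ ($L = 84 - 6384 = -6300$)
$\frac{L}{p{\left(\sqrt{144 - 22} \right)}} = - \frac{6300}{\left(-7\right) \sqrt{144 - 22}} = - \frac{6300}{\left(-7\right) \sqrt{122}} = - 6300 \left(- \frac{\sqrt{122}}{854}\right) = \frac{450 \sqrt{122}}{61}$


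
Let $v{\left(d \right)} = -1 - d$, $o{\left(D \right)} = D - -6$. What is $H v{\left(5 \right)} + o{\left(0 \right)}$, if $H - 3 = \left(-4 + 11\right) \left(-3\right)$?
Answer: $114$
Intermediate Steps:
$H = -18$ ($H = 3 + \left(-4 + 11\right) \left(-3\right) = 3 + 7 \left(-3\right) = 3 - 21 = -18$)
$o{\left(D \right)} = 6 + D$ ($o{\left(D \right)} = D + 6 = 6 + D$)
$H v{\left(5 \right)} + o{\left(0 \right)} = - 18 \left(-1 - 5\right) + \left(6 + 0\right) = - 18 \left(-1 - 5\right) + 6 = \left(-18\right) \left(-6\right) + 6 = 108 + 6 = 114$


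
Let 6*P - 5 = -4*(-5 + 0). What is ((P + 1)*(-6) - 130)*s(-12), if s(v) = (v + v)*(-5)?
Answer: -19320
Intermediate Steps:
P = 25/6 (P = ⅚ + (-4*(-5 + 0))/6 = ⅚ + (-4*(-5))/6 = ⅚ + (⅙)*20 = ⅚ + 10/3 = 25/6 ≈ 4.1667)
s(v) = -10*v (s(v) = (2*v)*(-5) = -10*v)
((P + 1)*(-6) - 130)*s(-12) = ((25/6 + 1)*(-6) - 130)*(-10*(-12)) = ((31/6)*(-6) - 130)*120 = (-31 - 130)*120 = -161*120 = -19320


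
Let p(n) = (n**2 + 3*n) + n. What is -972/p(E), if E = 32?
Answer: -27/32 ≈ -0.84375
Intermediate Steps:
p(n) = n**2 + 4*n
-972/p(E) = -972*1/(32*(4 + 32)) = -972/(32*36) = -972/1152 = -972*1/1152 = -27/32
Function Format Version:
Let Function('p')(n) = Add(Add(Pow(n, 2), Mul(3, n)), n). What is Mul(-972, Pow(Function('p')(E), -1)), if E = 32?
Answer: Rational(-27, 32) ≈ -0.84375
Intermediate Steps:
Function('p')(n) = Add(Pow(n, 2), Mul(4, n))
Mul(-972, Pow(Function('p')(E), -1)) = Mul(-972, Pow(Mul(32, Add(4, 32)), -1)) = Mul(-972, Pow(Mul(32, 36), -1)) = Mul(-972, Pow(1152, -1)) = Mul(-972, Rational(1, 1152)) = Rational(-27, 32)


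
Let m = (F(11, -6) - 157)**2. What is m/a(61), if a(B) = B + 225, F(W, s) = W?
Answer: 10658/143 ≈ 74.531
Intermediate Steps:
a(B) = 225 + B
m = 21316 (m = (11 - 157)**2 = (-146)**2 = 21316)
m/a(61) = 21316/(225 + 61) = 21316/286 = 21316*(1/286) = 10658/143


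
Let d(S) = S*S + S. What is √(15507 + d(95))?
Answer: √24627 ≈ 156.93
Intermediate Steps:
d(S) = S + S² (d(S) = S² + S = S + S²)
√(15507 + d(95)) = √(15507 + 95*(1 + 95)) = √(15507 + 95*96) = √(15507 + 9120) = √24627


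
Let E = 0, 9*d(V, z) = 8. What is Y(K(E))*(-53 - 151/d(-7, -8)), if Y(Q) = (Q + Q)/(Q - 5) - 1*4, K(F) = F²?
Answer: 1783/2 ≈ 891.50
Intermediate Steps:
d(V, z) = 8/9 (d(V, z) = (⅑)*8 = 8/9)
Y(Q) = -4 + 2*Q/(-5 + Q) (Y(Q) = (2*Q)/(-5 + Q) - 4 = 2*Q/(-5 + Q) - 4 = -4 + 2*Q/(-5 + Q))
Y(K(E))*(-53 - 151/d(-7, -8)) = (2*(10 - 1*0²)/(-5 + 0²))*(-53 - 151/8/9) = (2*(10 - 1*0)/(-5 + 0))*(-53 - 151*9/8) = (2*(10 + 0)/(-5))*(-53 - 1359/8) = (2*(-⅕)*10)*(-1783/8) = -4*(-1783/8) = 1783/2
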